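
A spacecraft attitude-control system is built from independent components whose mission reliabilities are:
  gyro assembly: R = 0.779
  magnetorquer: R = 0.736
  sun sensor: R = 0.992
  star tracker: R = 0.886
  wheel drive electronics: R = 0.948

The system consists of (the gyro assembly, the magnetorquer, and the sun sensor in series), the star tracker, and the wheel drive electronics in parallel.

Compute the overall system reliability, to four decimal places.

Series (gyro assembly, magnetorquer, and sun sensor): 0.779000 × 0.736000 × 0.992000 = 0.568757
Parallel ([0.568757], star tracker, and wheel drive electronics): 1 − (1 − 0.568757)(1 − 0.886000)(1 − 0.948000) = 0.9974

0.9974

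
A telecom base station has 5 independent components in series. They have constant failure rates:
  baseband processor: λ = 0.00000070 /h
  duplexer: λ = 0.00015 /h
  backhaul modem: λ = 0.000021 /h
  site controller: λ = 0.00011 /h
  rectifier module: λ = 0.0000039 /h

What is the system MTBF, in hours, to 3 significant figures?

Series of exponential components: λ_sys = Σ λ_i
λ_sys = 0.00000070 + 0.00015 + 0.000021 + 0.00011 + 0.0000039 = 2.8560e-04 /h
MTBF = 1 / λ_sys = 3500 h

3500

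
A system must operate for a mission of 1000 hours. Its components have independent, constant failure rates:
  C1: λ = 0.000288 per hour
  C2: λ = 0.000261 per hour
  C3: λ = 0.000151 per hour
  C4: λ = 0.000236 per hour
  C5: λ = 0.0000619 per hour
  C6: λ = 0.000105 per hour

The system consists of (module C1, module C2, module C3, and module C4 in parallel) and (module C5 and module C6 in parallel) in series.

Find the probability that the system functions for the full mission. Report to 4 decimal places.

0.9923

R(C1) = exp(−0.000288 × 1000) = 0.749762
R(C2) = exp(−0.000261 × 1000) = 0.770281
R(C3) = exp(−0.000151 × 1000) = 0.859848
R(C4) = exp(−0.000236 × 1000) = 0.789781
R(C5) = exp(−0.0000619 × 1000) = 0.939977
R(C6) = exp(−0.000105 × 1000) = 0.900325
Parallel (C1, C2, C3, and C4): 1 − (1 − 0.749762)(1 − 0.770281)(1 − 0.859848)(1 − 0.789781) = 0.998306
Parallel (C5 and C6): 1 − (1 − 0.939977)(1 − 0.900325) = 0.994017
Series ([0.998306] and [0.994017]): 0.998306 × 0.994017 = 0.9923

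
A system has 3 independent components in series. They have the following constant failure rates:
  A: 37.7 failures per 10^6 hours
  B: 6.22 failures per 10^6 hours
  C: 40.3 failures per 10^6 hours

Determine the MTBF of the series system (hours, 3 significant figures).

Series of exponential components: λ_sys = Σ λ_i
λ_sys = 0.0000377 + 0.00000622 + 0.0000403 = 8.4220e-05 /h
MTBF = 1 / λ_sys = 11900 h

11900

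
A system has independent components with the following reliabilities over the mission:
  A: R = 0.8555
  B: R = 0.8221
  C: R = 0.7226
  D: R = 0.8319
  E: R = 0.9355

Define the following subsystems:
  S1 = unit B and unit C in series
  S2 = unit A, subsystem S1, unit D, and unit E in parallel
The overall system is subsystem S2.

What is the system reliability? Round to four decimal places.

Series (B and C): 0.822100 × 0.722600 = 0.594049
Parallel (A, [0.594049], D, and E): 1 − (1 − 0.855500)(1 − 0.594049)(1 − 0.831900)(1 − 0.935500) = 0.9994

0.9994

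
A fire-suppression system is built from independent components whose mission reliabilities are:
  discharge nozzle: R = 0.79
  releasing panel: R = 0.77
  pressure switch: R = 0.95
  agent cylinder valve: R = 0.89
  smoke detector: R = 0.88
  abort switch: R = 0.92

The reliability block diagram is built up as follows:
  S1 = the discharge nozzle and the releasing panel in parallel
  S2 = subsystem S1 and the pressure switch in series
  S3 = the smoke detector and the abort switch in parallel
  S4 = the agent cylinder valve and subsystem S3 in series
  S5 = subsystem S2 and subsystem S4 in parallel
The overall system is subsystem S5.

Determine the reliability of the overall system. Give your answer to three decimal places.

0.989

Parallel (discharge nozzle and releasing panel): 1 − (1 − 0.79000)(1 − 0.77000) = 0.95170
Series ([0.95170] and pressure switch): 0.95170 × 0.95000 = 0.90412
Parallel (smoke detector and abort switch): 1 − (1 − 0.88000)(1 − 0.92000) = 0.99040
Series (agent cylinder valve and [0.99040]): 0.89000 × 0.99040 = 0.88146
Parallel ([0.90412] and [0.88146]): 1 − (1 − 0.90412)(1 − 0.88146) = 0.989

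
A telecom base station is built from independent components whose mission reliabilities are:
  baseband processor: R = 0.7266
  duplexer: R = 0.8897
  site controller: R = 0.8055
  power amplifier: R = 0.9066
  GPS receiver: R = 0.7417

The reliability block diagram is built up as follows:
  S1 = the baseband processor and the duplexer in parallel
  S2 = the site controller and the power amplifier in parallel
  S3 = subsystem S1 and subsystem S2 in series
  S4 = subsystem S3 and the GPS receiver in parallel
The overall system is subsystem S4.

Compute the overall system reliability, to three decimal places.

0.988

Parallel (baseband processor and duplexer): 1 − (1 − 0.72660)(1 − 0.88970) = 0.96984
Parallel (site controller and power amplifier): 1 − (1 − 0.80550)(1 − 0.90660) = 0.98183
Series ([0.96984] and [0.98183]): 0.96984 × 0.98183 = 0.95222
Parallel ([0.95222] and GPS receiver): 1 − (1 − 0.95222)(1 − 0.74170) = 0.988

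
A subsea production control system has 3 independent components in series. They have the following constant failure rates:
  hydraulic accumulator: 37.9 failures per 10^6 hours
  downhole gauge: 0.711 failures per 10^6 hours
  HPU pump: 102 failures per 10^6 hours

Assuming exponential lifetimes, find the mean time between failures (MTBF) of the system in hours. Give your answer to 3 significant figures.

Series of exponential components: λ_sys = Σ λ_i
λ_sys = 0.0000379 + 0.000000711 + 0.000102 = 1.4061e-04 /h
MTBF = 1 / λ_sys = 7110 h

7110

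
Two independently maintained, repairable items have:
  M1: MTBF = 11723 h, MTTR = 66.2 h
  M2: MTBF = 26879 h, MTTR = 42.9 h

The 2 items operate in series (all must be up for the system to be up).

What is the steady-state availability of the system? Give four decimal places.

0.9928

A(M1) = MTBF/(MTBF+MTTR) = 11723/(11723+66.2) = 0.994385
A(M2) = MTBF/(MTBF+MTTR) = 26879/(26879+42.9) = 0.998407
Series availability: 0.994385 × 0.998407 = 0.9928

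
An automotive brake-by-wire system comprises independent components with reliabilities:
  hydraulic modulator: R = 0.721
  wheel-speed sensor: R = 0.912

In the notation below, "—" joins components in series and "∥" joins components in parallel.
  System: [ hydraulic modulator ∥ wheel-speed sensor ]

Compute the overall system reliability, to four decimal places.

0.9754

Parallel (hydraulic modulator and wheel-speed sensor): 1 − (1 − 0.721000)(1 − 0.912000) = 0.9754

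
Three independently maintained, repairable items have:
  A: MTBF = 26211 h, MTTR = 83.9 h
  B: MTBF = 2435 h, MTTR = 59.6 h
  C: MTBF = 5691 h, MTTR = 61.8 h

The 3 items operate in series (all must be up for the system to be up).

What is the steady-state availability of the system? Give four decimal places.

0.9625

A(A) = MTBF/(MTBF+MTTR) = 26211/(26211+83.9) = 0.996809
A(B) = MTBF/(MTBF+MTTR) = 2435/(2435+59.6) = 0.976108
A(C) = MTBF/(MTBF+MTTR) = 5691/(5691+61.8) = 0.989257
Series availability: 0.996809 × 0.976108 × 0.989257 = 0.9625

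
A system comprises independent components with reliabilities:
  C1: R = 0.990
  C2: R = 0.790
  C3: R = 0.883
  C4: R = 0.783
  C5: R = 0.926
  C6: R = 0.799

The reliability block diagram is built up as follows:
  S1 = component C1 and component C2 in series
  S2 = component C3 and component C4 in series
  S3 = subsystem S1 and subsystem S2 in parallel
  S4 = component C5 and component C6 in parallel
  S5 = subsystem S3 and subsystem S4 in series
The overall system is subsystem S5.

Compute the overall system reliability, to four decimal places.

0.9189

Series (C1 and C2): 0.990000 × 0.790000 = 0.782100
Series (C3 and C4): 0.883000 × 0.783000 = 0.691389
Parallel ([0.782100] and [0.691389]): 1 − (1 − 0.782100)(1 − 0.691389) = 0.932754
Parallel (C5 and C6): 1 − (1 − 0.926000)(1 − 0.799000) = 0.985126
Series ([0.932754] and [0.985126]): 0.932754 × 0.985126 = 0.9189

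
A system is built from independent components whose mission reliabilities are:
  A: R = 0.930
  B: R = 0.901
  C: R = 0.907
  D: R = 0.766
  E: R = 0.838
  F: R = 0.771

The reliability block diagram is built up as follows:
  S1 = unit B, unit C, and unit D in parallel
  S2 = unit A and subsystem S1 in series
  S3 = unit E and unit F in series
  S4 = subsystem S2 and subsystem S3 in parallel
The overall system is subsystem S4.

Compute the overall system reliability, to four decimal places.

0.9745

Parallel (B, C, and D): 1 − (1 − 0.901000)(1 − 0.907000)(1 − 0.766000) = 0.997846
Series (A and [0.997846]): 0.930000 × 0.997846 = 0.927997
Series (E and F): 0.838000 × 0.771000 = 0.646098
Parallel ([0.927997] and [0.646098]): 1 − (1 − 0.927997)(1 − 0.646098) = 0.9745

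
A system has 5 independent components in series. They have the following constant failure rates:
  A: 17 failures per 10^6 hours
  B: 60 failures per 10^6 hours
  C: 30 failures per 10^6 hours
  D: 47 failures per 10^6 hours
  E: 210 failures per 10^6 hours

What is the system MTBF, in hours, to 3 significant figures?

2750

Series of exponential components: λ_sys = Σ λ_i
λ_sys = 0.000017 + 0.000060 + 0.000030 + 0.000047 + 0.00021 = 3.6400e-04 /h
MTBF = 1 / λ_sys = 2750 h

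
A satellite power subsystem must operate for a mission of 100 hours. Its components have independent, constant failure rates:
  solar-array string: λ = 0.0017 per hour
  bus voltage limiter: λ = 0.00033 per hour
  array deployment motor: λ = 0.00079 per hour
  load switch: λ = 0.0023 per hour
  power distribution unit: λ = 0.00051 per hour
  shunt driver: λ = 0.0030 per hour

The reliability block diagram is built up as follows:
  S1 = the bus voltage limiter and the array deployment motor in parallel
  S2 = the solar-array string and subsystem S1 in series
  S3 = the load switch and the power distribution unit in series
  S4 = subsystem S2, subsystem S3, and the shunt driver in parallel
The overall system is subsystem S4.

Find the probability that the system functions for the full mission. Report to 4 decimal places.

0.9899

R(solar-array string) = exp(−0.0017 × 100) = 0.843665
R(bus voltage limiter) = exp(−0.00033 × 100) = 0.967539
R(array deployment motor) = exp(−0.00079 × 100) = 0.924040
R(load switch) = exp(−0.0023 × 100) = 0.794534
R(power distribution unit) = exp(−0.00051 × 100) = 0.950279
R(shunt driver) = exp(−0.0030 × 100) = 0.740818
Parallel (bus voltage limiter and array deployment motor): 1 − (1 − 0.967539)(1 − 0.924040) = 0.997534
Series (solar-array string and [0.997534]): 0.843665 × 0.997534 = 0.841585
Series (load switch and power distribution unit): 0.794534 × 0.950279 = 0.755029
Parallel ([0.841585], [0.755029], and shunt driver): 1 − (1 − 0.841585)(1 − 0.755029)(1 − 0.740818) = 0.9899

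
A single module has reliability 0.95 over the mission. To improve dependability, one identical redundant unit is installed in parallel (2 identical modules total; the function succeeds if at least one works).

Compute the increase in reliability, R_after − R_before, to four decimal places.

0.0475

R_before = 0.95
R_after = 1 − (1 − 0.95)^2 = 0.9975
ΔR = 0.9975 − 0.95 = 0.0475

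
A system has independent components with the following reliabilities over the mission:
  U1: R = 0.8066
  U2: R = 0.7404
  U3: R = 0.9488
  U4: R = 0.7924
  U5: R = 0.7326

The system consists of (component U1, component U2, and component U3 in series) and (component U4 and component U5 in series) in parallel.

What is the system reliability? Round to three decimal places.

Series (U1, U2, and U3): 0.80660 × 0.74040 × 0.94880 = 0.56663
Series (U4 and U5): 0.79240 × 0.73260 = 0.58051
Parallel ([0.56663] and [0.58051]): 1 − (1 − 0.56663)(1 − 0.58051) = 0.818

0.818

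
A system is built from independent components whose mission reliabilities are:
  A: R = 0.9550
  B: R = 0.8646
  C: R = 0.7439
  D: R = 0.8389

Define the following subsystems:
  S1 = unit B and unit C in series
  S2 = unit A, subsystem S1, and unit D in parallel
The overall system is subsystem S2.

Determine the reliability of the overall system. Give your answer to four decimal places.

Series (B and C): 0.864600 × 0.743900 = 0.643176
Parallel (A, [0.643176], and D): 1 − (1 − 0.955000)(1 − 0.643176)(1 − 0.838900) = 0.9974

0.9974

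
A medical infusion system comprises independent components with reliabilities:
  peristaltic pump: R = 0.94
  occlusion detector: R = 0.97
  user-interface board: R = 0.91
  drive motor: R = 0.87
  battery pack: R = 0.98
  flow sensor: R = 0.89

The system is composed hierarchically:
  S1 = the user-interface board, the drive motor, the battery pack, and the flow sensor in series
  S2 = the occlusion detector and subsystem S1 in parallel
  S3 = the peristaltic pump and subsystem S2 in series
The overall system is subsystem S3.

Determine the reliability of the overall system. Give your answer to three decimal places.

Series (user-interface board, drive motor, battery pack, and flow sensor): 0.91000 × 0.87000 × 0.98000 × 0.89000 = 0.69052
Parallel (occlusion detector and [0.69052]): 1 − (1 − 0.97000)(1 − 0.69052) = 0.99072
Series (peristaltic pump and [0.99072]): 0.94000 × 0.99072 = 0.931

0.931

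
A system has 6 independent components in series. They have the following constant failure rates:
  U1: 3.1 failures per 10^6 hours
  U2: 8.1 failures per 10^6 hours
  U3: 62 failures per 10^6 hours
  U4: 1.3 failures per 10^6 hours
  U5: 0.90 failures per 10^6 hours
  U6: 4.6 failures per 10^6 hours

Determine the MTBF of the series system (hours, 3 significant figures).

12500

Series of exponential components: λ_sys = Σ λ_i
λ_sys = 0.0000031 + 0.0000081 + 0.000062 + 0.0000013 + 0.00000090 + 0.0000046 = 8.0000e-05 /h
MTBF = 1 / λ_sys = 12500 h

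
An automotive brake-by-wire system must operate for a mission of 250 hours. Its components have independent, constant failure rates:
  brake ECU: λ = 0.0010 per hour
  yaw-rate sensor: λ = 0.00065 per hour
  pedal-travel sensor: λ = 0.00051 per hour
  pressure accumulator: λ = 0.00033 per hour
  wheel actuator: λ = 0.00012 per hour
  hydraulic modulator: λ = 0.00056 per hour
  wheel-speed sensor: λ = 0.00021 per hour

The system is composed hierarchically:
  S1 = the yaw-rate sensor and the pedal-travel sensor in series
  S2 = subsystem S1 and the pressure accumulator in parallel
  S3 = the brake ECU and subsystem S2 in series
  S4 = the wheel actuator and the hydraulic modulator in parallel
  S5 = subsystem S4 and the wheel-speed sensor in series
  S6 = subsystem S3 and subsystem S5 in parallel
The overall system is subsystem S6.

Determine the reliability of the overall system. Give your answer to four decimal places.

0.9870

R(brake ECU) = exp(−0.0010 × 250) = 0.778801
R(yaw-rate sensor) = exp(−0.00065 × 250) = 0.850016
R(pedal-travel sensor) = exp(−0.00051 × 250) = 0.880293
R(pressure accumulator) = exp(−0.00033 × 250) = 0.920811
R(wheel actuator) = exp(−0.00012 × 250) = 0.970446
R(hydraulic modulator) = exp(−0.00056 × 250) = 0.869358
R(wheel-speed sensor) = exp(−0.00021 × 250) = 0.948854
Series (yaw-rate sensor and pedal-travel sensor): 0.850016 × 0.880293 = 0.748263
Parallel ([0.748263] and pressure accumulator): 1 − (1 − 0.748263)(1 − 0.920811) = 0.980065
Series (brake ECU and [0.980065]): 0.778801 × 0.980065 = 0.763276
Parallel (wheel actuator and hydraulic modulator): 1 − (1 − 0.970446)(1 − 0.869358) = 0.996139
Series ([0.996139] and wheel-speed sensor): 0.996139 × 0.948854 = 0.945190
Parallel ([0.763276] and [0.945190]): 1 − (1 − 0.763276)(1 − 0.945190) = 0.9870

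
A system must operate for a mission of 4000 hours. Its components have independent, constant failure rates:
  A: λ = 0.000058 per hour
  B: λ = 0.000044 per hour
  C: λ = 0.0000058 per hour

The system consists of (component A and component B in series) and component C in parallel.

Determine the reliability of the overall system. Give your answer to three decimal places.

R(A) = exp(−0.000058 × 4000) = 0.79295
R(B) = exp(−0.000044 × 4000) = 0.83862
R(C) = exp(−0.0000058 × 4000) = 0.97707
Series (A and B): 0.79295 × 0.83862 = 0.66498
Parallel ([0.66498] and C): 1 − (1 − 0.66498)(1 − 0.97707) = 0.992

0.992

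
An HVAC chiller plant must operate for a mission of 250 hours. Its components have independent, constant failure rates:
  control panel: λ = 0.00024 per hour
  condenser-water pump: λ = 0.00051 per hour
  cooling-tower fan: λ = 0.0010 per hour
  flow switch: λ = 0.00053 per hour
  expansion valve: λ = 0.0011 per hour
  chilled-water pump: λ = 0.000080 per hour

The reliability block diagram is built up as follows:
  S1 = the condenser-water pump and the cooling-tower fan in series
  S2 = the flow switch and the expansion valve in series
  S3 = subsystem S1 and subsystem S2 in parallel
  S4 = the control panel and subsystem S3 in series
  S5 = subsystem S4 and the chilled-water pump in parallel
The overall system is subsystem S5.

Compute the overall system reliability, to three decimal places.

R(control panel) = exp(−0.00024 × 250) = 0.94176
R(condenser-water pump) = exp(−0.00051 × 250) = 0.88029
R(cooling-tower fan) = exp(−0.0010 × 250) = 0.77880
R(flow switch) = exp(−0.00053 × 250) = 0.87590
R(expansion valve) = exp(−0.0011 × 250) = 0.75957
R(chilled-water pump) = exp(−0.000080 × 250) = 0.98020
Series (condenser-water pump and cooling-tower fan): 0.88029 × 0.77880 = 0.68557
Series (flow switch and expansion valve): 0.87590 × 0.75957 = 0.66531
Parallel ([0.68557] and [0.66531]): 1 − (1 − 0.68557)(1 − 0.66531) = 0.89476
Series (control panel and [0.89476]): 0.94176 × 0.89476 = 0.84265
Parallel ([0.84265] and chilled-water pump): 1 − (1 − 0.84265)(1 − 0.98020) = 0.997

0.997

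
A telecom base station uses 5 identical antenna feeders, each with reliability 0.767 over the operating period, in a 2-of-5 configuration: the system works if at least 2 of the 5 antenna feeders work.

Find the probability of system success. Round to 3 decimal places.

0.988

R = Σ_{i=2}^{5} C(5,i) p^i (1−p)^{5−i} with p = 0.767
C(5,2)·0.767^2·0.233^3 = 0.07441
C(5,3)·0.767^3·0.233^2 = 0.24496
C(5,4)·0.767^4·0.233^1 = 0.40319
C(5,5)·0.767^5·0.233^0 = 0.26545
Sum = 0.988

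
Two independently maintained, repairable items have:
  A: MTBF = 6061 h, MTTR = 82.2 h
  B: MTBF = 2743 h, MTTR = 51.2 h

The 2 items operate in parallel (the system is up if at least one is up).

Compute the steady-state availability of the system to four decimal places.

A(A) = MTBF/(MTBF+MTTR) = 6061/(6061+82.2) = 0.986619
A(B) = MTBF/(MTBF+MTTR) = 2743/(2743+51.2) = 0.981676
Parallel availability: 1 − (1 − 0.986619)(1 − 0.981676) = 0.9998

0.9998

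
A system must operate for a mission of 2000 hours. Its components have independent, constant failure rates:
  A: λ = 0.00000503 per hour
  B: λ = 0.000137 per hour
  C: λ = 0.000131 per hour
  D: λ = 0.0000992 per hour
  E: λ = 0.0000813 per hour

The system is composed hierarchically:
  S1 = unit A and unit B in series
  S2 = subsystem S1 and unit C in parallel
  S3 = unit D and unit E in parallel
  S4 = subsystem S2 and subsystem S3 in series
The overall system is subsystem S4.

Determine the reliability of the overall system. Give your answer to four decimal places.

0.9175

R(A) = exp(−0.00000503 × 2000) = 0.989990
R(B) = exp(−0.000137 × 2000) = 0.760332
R(C) = exp(−0.000131 × 2000) = 0.769511
R(D) = exp(−0.0000992 × 2000) = 0.820042
R(E) = exp(−0.0000813 × 2000) = 0.849931
Series (A and B): 0.989990 × 0.760332 = 0.752721
Parallel ([0.752721] and C): 1 − (1 − 0.752721)(1 − 0.769511) = 0.943005
Parallel (D and E): 1 − (1 − 0.820042)(1 − 0.849931) = 0.972994
Series ([0.943005] and [0.972994]): 0.943005 × 0.972994 = 0.9175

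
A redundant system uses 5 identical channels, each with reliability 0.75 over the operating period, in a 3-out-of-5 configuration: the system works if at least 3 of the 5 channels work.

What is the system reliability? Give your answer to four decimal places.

0.8965

R = Σ_{i=3}^{5} C(5,i) p^i (1−p)^{5−i} with p = 0.75
C(5,3)·0.75^3·0.25^2 = 0.263672
C(5,4)·0.75^4·0.25^1 = 0.395508
C(5,5)·0.75^5·0.25^0 = 0.237305
Sum = 0.8965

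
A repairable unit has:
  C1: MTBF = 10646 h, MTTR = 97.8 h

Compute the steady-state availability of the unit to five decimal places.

A(C1) = MTBF/(MTBF+MTTR) = 10646/(10646+97.8) = 0.99090

0.99090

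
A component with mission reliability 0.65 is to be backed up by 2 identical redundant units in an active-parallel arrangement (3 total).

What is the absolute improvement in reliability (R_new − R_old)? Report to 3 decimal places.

R_before = 0.65
R_after = 1 − (1 − 0.65)^3 = 0.957
ΔR = 0.957 − 0.65 = 0.307

0.307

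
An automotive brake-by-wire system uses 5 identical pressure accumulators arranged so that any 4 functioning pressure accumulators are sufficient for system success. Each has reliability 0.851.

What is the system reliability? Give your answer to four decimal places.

0.8370

R = Σ_{i=4}^{5} C(5,i) p^i (1−p)^{5−i} with p = 0.851
C(5,4)·0.851^4·0.149^1 = 0.390728
C(5,5)·0.851^5·0.149^0 = 0.446321
Sum = 0.8370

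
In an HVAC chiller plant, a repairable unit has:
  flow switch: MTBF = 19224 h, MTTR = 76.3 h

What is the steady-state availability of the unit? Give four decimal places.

A(flow switch) = MTBF/(MTBF+MTTR) = 19224/(19224+76.3) = 0.9960

0.9960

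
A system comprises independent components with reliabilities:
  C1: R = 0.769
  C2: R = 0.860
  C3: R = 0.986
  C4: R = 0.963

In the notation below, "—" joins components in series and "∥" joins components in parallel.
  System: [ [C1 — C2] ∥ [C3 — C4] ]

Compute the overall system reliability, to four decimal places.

Series (C1 and C2): 0.769000 × 0.860000 = 0.661340
Series (C3 and C4): 0.986000 × 0.963000 = 0.949518
Parallel ([0.661340] and [0.949518]): 1 − (1 − 0.661340)(1 − 0.949518) = 0.9829

0.9829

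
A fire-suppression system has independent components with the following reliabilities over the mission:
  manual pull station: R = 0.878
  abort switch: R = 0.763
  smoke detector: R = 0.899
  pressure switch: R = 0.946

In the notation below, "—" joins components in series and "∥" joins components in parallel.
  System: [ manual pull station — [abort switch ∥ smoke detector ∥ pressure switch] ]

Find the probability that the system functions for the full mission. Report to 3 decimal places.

Parallel (abort switch, smoke detector, and pressure switch): 1 − (1 − 0.76300)(1 − 0.89900)(1 − 0.94600) = 0.99871
Series (manual pull station and [0.99871]): 0.87800 × 0.99871 = 0.877

0.877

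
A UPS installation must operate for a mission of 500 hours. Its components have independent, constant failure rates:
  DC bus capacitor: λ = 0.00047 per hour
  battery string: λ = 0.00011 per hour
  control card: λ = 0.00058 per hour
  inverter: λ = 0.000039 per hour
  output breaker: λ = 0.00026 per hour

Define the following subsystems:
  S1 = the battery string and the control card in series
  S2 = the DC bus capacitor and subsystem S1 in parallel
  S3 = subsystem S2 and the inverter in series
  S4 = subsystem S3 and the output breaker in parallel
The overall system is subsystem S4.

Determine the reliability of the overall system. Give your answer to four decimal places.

0.9903

R(DC bus capacitor) = exp(−0.00047 × 500) = 0.790571
R(battery string) = exp(−0.00011 × 500) = 0.946485
R(control card) = exp(−0.00058 × 500) = 0.748264
R(inverter) = exp(−0.000039 × 500) = 0.980689
R(output breaker) = exp(−0.00026 × 500) = 0.878095
Series (battery string and control card): 0.946485 × 0.748264 = 0.708221
Parallel (DC bus capacitor and [0.708221]): 1 − (1 − 0.790571)(1 − 0.708221) = 0.938893
Series ([0.938893] and inverter): 0.938893 × 0.980689 = 0.920762
Parallel ([0.920762] and output breaker): 1 − (1 − 0.920762)(1 − 0.878095) = 0.9903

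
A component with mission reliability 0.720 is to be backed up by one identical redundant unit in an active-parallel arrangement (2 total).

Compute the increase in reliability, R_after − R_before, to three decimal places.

0.202

R_before = 0.720
R_after = 1 − (1 − 0.720)^2 = 0.922
ΔR = 0.922 − 0.720 = 0.202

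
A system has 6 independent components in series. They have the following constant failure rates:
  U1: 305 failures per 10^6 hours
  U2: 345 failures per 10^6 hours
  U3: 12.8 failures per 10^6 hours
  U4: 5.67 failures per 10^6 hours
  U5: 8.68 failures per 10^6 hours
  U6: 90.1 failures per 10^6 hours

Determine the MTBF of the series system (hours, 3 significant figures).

1300

Series of exponential components: λ_sys = Σ λ_i
λ_sys = 0.000305 + 0.000345 + 0.0000128 + 0.00000567 + 0.00000868 + 0.0000901 = 7.6725e-04 /h
MTBF = 1 / λ_sys = 1300 h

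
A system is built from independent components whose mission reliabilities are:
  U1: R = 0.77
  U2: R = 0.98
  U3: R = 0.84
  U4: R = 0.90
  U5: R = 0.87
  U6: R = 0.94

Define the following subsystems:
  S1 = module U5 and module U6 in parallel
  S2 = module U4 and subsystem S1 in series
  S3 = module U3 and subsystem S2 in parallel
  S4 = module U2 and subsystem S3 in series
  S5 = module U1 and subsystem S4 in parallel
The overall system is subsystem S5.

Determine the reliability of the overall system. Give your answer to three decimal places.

Parallel (U5 and U6): 1 − (1 − 0.87000)(1 − 0.94000) = 0.99220
Series (U4 and [0.99220]): 0.90000 × 0.99220 = 0.89298
Parallel (U3 and [0.89298]): 1 − (1 − 0.84000)(1 − 0.89298) = 0.98288
Series (U2 and [0.98288]): 0.98000 × 0.98288 = 0.96322
Parallel (U1 and [0.96322]): 1 − (1 − 0.77000)(1 − 0.96322) = 0.992

0.992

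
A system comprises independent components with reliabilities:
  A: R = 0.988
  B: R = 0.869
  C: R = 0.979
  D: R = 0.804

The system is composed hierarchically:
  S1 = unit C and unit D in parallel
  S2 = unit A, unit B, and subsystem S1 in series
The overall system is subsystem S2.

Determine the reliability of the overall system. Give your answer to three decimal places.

Parallel (C and D): 1 − (1 − 0.97900)(1 − 0.80400) = 0.99588
Series (A, B, and [0.99588]): 0.98800 × 0.86900 × 0.99588 = 0.855

0.855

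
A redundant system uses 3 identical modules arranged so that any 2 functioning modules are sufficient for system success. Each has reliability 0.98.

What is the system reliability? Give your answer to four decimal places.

0.9988

R = Σ_{i=2}^{3} C(3,i) p^i (1−p)^{3−i} with p = 0.98
C(3,2)·0.98^2·0.02^1 = 0.057624
C(3,3)·0.98^3·0.02^0 = 0.941192
Sum = 0.9988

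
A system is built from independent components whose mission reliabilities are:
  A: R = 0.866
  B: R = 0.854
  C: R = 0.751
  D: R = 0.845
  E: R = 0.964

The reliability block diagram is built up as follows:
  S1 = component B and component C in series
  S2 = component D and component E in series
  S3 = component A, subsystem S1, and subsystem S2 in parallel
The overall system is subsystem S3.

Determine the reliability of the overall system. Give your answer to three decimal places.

Series (B and C): 0.85400 × 0.75100 = 0.64135
Series (D and E): 0.84500 × 0.96400 = 0.81458
Parallel (A, [0.64135], and [0.81458]): 1 − (1 − 0.86600)(1 − 0.64135)(1 − 0.81458) = 0.991

0.991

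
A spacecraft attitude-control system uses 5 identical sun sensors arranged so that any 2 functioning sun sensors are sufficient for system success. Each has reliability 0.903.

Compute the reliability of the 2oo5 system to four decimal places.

R = Σ_{i=2}^{5} C(5,i) p^i (1−p)^{5−i} with p = 0.903
C(5,2)·0.903^2·0.097^3 = 0.007442
C(5,3)·0.903^3·0.097^2 = 0.069280
C(5,4)·0.903^4·0.097^1 = 0.322473
C(5,5)·0.903^5·0.097^0 = 0.600397
Sum = 0.9996

0.9996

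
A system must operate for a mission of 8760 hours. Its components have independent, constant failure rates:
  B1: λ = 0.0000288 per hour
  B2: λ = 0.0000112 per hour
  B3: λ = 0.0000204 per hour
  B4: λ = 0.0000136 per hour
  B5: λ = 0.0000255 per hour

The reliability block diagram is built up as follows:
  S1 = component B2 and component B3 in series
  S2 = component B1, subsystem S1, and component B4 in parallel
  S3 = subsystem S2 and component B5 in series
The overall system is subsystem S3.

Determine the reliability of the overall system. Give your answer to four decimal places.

R(B1) = exp(−0.0000288 × 8760) = 0.777021
R(B2) = exp(−0.0000112 × 8760) = 0.906547
R(B3) = exp(−0.0000204 × 8760) = 0.836353
R(B4) = exp(−0.0000136 × 8760) = 0.887687
R(B5) = exp(−0.0000255 × 8760) = 0.799811
Series (B2 and B3): 0.906547 × 0.836353 = 0.758193
Parallel (B1, [0.758193], and B4): 1 − (1 − 0.777021)(1 − 0.758193)(1 − 0.887687) = 0.993944
Series ([0.993944] and B5): 0.993944 × 0.799811 = 0.7950

0.7950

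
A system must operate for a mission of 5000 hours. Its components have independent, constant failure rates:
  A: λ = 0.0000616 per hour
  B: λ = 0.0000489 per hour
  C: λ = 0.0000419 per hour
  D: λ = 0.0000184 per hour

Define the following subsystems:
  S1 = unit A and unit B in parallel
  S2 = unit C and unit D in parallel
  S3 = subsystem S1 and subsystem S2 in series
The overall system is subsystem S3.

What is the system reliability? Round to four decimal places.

R(A) = exp(−0.0000616 × 5000) = 0.734915
R(B) = exp(−0.0000489 × 5000) = 0.783096
R(C) = exp(−0.0000419 × 5000) = 0.810990
R(D) = exp(−0.0000184 × 5000) = 0.912105
Parallel (A and B): 1 − (1 − 0.734915)(1 − 0.783096) = 0.942502
Parallel (C and D): 1 − (1 − 0.810990)(1 − 0.912105) = 0.983387
Series ([0.942502] and [0.983387]): 0.942502 × 0.983387 = 0.9268

0.9268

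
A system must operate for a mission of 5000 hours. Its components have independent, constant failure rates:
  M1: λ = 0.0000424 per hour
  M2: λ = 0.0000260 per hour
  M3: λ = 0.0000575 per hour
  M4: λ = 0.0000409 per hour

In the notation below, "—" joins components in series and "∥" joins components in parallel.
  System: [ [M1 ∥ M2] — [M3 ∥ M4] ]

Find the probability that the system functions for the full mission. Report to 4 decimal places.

0.9316

R(M1) = exp(−0.0000424 × 5000) = 0.808965
R(M2) = exp(−0.0000260 × 5000) = 0.878095
R(M3) = exp(−0.0000575 × 5000) = 0.750137
R(M4) = exp(−0.0000409 × 5000) = 0.815055
Parallel (M1 and M2): 1 − (1 − 0.808965)(1 − 0.878095) = 0.976712
Parallel (M3 and M4): 1 − (1 − 0.750137)(1 − 0.815055) = 0.953789
Series ([0.976712] and [0.953789]): 0.976712 × 0.953789 = 0.9316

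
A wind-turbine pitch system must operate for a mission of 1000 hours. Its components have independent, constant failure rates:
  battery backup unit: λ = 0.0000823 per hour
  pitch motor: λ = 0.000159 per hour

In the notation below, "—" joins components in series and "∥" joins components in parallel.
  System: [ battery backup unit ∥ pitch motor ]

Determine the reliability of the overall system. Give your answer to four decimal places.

0.9884

R(battery backup unit) = exp(−0.0000823 × 1000) = 0.920996
R(pitch motor) = exp(−0.000159 × 1000) = 0.852996
Parallel (battery backup unit and pitch motor): 1 − (1 − 0.920996)(1 − 0.852996) = 0.9884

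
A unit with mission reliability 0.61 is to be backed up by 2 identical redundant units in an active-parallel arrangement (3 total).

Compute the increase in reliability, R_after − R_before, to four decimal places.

R_before = 0.61
R_after = 1 − (1 − 0.61)^3 = 0.9407
ΔR = 0.9407 − 0.61 = 0.3307

0.3307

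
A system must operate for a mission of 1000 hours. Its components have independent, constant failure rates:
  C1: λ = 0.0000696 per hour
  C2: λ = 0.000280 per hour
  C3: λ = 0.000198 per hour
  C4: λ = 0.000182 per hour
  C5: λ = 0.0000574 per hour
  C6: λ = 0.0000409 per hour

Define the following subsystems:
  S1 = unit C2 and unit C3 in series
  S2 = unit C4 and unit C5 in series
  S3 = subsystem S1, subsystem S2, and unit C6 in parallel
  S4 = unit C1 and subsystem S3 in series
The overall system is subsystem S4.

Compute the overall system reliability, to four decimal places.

0.9297

R(C1) = exp(−0.0000696 × 1000) = 0.932767
R(C2) = exp(−0.000280 × 1000) = 0.755784
R(C3) = exp(−0.000198 × 1000) = 0.820370
R(C4) = exp(−0.000182 × 1000) = 0.833601
R(C5) = exp(−0.0000574 × 1000) = 0.944216
R(C6) = exp(−0.0000409 × 1000) = 0.959925
Series (C2 and C3): 0.755784 × 0.820370 = 0.620023
Series (C4 and C5): 0.833601 × 0.944216 = 0.787099
Parallel ([0.620023], [0.787099], and C6): 1 − (1 − 0.620023)(1 − 0.787099)(1 − 0.959925) = 0.996758
Series (C1 and [0.996758]): 0.932767 × 0.996758 = 0.9297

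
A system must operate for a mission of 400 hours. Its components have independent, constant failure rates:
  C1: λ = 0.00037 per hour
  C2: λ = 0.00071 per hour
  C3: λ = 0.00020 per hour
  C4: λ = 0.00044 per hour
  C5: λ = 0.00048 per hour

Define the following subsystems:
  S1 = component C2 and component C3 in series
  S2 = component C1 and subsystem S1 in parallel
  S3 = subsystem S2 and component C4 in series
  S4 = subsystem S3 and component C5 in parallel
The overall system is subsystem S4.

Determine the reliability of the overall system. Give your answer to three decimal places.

0.966

R(C1) = exp(−0.00037 × 400) = 0.86243
R(C2) = exp(−0.00071 × 400) = 0.75277
R(C3) = exp(−0.00020 × 400) = 0.92312
R(C4) = exp(−0.00044 × 400) = 0.83862
R(C5) = exp(−0.00048 × 400) = 0.82531
Series (C2 and C3): 0.75277 × 0.92312 = 0.69490
Parallel (C1 and [0.69490]): 1 − (1 − 0.86243)(1 − 0.69490) = 0.95803
Series ([0.95803] and C4): 0.95803 × 0.83862 = 0.80342
Parallel ([0.80342] and C5): 1 − (1 − 0.80342)(1 − 0.82531) = 0.966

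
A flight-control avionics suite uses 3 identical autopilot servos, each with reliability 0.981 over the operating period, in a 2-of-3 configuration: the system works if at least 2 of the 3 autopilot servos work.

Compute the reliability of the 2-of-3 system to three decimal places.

0.999

R = Σ_{i=2}^{3} C(3,i) p^i (1−p)^{3−i} with p = 0.981
C(3,2)·0.981^2·0.019^1 = 0.05485
C(3,3)·0.981^3·0.019^0 = 0.94408
Sum = 0.999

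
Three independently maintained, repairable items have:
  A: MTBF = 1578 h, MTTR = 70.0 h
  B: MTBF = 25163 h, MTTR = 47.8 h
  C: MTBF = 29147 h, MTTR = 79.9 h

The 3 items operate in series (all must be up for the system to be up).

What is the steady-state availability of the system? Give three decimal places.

0.953

A(A) = MTBF/(MTBF+MTTR) = 1578/(1578+70.0) = 0.957524
A(B) = MTBF/(MTBF+MTTR) = 25163/(25163+47.8) = 0.998104
A(C) = MTBF/(MTBF+MTTR) = 29147/(29147+79.9) = 0.997266
Series availability: 0.957524 × 0.998104 × 0.997266 = 0.953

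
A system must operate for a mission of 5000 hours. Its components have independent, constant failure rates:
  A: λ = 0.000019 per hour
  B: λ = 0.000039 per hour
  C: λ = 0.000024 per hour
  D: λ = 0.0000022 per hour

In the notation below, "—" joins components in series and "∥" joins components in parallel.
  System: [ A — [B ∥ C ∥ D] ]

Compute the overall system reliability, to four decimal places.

R(A) = exp(−0.000019 × 5000) = 0.909373
R(B) = exp(−0.000039 × 5000) = 0.822835
R(C) = exp(−0.000024 × 5000) = 0.886920
R(D) = exp(−0.0000022 × 5000) = 0.989060
Parallel (B, C, and D): 1 − (1 − 0.822835)(1 − 0.886920)(1 − 0.989060) = 0.999781
Series (A and [0.999781]): 0.909373 × 0.999781 = 0.9092

0.9092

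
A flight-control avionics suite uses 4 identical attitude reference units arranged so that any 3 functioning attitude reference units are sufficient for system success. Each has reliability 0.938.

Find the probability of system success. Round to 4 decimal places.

R = Σ_{i=3}^{4} C(4,i) p^i (1−p)^{4−i} with p = 0.938
C(4,3)·0.938^3·0.062^1 = 0.204673
C(4,4)·0.938^4·0.062^0 = 0.774125
Sum = 0.9788

0.9788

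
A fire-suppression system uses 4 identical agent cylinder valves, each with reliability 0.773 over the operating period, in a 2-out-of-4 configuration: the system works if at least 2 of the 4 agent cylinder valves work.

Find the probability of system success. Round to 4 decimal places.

0.9612

R = Σ_{i=2}^{4} C(4,i) p^i (1−p)^{4−i} with p = 0.773
C(4,2)·0.773^2·0.227^2 = 0.184740
C(4,3)·0.773^3·0.227^1 = 0.419396
C(4,4)·0.773^4·0.227^0 = 0.357041
Sum = 0.9612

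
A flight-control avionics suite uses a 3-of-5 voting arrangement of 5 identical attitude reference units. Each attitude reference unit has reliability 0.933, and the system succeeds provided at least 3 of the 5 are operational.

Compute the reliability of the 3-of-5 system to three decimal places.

0.997

R = Σ_{i=3}^{5} C(5,i) p^i (1−p)^{5−i} with p = 0.933
C(5,3)·0.933^3·0.067^2 = 0.03646
C(5,4)·0.933^4·0.067^1 = 0.25385
C(5,5)·0.933^5·0.067^0 = 0.70698
Sum = 0.997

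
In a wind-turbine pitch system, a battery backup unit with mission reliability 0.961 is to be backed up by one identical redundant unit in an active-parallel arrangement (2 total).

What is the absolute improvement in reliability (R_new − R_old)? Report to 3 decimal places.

R_before = 0.961
R_after = 1 − (1 − 0.961)^2 = 0.998
ΔR = 0.998 − 0.961 = 0.037

0.037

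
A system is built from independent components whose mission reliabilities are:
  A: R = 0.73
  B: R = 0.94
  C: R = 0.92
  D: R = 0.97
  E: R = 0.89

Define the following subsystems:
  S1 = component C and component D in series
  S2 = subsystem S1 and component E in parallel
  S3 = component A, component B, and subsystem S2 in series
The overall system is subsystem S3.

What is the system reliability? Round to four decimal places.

0.6781

Series (C and D): 0.920000 × 0.970000 = 0.892400
Parallel ([0.892400] and E): 1 − (1 − 0.892400)(1 − 0.890000) = 0.988164
Series (A, B, and [0.988164]): 0.730000 × 0.940000 × 0.988164 = 0.6781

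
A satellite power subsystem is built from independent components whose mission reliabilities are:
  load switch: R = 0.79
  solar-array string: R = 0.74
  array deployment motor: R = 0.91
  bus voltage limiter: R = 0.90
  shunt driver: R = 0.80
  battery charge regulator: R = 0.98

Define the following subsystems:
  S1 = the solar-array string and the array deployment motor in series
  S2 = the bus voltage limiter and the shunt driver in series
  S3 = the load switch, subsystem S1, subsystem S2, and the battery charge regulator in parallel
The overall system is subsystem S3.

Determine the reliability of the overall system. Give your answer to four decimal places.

Series (solar-array string and array deployment motor): 0.740000 × 0.910000 = 0.673400
Series (bus voltage limiter and shunt driver): 0.900000 × 0.800000 = 0.720000
Parallel (load switch, [0.673400], [0.720000], and battery charge regulator): 1 − (1 − 0.790000)(1 − 0.673400)(1 − 0.720000)(1 − 0.980000) = 0.9996

0.9996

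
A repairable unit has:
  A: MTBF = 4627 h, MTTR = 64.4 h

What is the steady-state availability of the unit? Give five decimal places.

0.98627

A(A) = MTBF/(MTBF+MTTR) = 4627/(4627+64.4) = 0.98627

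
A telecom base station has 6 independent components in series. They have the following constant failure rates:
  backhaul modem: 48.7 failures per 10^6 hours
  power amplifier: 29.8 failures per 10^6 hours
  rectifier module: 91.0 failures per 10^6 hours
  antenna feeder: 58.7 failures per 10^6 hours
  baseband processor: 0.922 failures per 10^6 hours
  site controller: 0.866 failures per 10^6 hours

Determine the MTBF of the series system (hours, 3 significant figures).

4350

Series of exponential components: λ_sys = Σ λ_i
λ_sys = 0.0000487 + 0.0000298 + 0.0000910 + 0.0000587 + 0.000000922 + 0.000000866 = 2.2999e-04 /h
MTBF = 1 / λ_sys = 4350 h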